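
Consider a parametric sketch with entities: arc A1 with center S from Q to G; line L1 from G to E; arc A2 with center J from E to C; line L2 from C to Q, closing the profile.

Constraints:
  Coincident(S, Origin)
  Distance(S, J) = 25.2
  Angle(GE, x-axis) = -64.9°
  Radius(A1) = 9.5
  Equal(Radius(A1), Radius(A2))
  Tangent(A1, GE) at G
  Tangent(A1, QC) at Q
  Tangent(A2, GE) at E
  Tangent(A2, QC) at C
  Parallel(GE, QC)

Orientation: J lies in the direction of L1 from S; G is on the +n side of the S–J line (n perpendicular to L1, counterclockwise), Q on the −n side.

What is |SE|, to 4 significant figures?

26.93

The slot axis is L1's direction at -64.9°, so u = (cos -64.9°, sin -64.9°) = (0.4242, -0.9056) and n = (−sin -64.9°, cos -64.9°) = (0.9056, 0.4242). S is at the origin and J lies 25.2 along u from S, so J = 25.2·u = (10.69, -22.82). Tangency of A1 to both parallel lines with radius 9.5 puts G and Q at S ± 9.5·n: G = (8.603, 4.030), Q = (-8.603, -4.030). Equal radii place E and C the same way about J: E = J + 9.5·n = (19.29, -18.79), C = J − 9.5·n = (2.087, -26.85). Then |SE| = |E − S| = 26.93.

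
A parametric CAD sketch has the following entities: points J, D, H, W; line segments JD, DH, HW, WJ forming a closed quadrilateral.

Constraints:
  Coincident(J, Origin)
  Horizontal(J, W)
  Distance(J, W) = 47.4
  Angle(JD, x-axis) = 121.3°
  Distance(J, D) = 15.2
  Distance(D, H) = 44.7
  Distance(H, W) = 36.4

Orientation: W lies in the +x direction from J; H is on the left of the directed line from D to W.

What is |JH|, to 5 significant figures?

46.023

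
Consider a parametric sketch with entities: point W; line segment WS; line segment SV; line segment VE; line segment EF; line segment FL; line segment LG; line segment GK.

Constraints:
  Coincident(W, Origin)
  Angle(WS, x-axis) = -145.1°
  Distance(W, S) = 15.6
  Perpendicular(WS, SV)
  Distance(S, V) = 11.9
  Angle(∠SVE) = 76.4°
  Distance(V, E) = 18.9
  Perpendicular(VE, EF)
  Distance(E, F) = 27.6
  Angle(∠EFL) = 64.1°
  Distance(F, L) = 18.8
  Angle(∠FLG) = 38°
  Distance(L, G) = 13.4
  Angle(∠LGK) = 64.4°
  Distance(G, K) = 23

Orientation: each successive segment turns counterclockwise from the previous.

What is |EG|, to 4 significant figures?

17.01

∠EFL = 64.1° gives FL at -105.6° from the x-axis; with |FL| = 18.8, L = (-19.19, -4.349). ∠FLG = 38.0° gives LG at 36.40° from the x-axis; with |LG| = 13.4, G = (-8.404, 3.603). Then |EG| = |G − E| = 17.01.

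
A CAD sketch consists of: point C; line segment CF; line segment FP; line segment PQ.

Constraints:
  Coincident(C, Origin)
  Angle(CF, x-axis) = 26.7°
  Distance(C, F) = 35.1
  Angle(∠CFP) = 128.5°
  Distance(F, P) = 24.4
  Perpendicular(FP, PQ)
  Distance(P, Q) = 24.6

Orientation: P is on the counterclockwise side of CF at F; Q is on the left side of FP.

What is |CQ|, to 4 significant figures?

46.34

∠CFP = 128.5°, so FP runs at 26.7° + (180° − 128.5°) = 78.20° from the x-axis; with |FP| = 24.4, P = F + 24.4·(cos 78.20°, sin 78.20°) = (36.35, 39.66). FP ⟂ PQ; with |PQ| = 24.6 on the left of FP, Q = P + 24.6·(-0.9789, 0.2045) = (12.27, 44.69). Then |CQ| = |Q − C| = 46.34.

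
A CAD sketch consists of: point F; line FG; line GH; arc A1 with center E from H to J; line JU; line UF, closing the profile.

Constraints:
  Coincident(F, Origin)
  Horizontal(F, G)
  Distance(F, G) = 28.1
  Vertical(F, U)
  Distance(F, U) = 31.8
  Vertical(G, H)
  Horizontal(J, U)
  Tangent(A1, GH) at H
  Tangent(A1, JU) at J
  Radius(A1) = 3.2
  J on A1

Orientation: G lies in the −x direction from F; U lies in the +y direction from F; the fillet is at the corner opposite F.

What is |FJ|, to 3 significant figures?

40.4

F is at the origin; F and G share the same y with |FG| = 28.1 and G on the −x side, so G = (-28.1, 0.00). F and U share the same x with |FU| = 31.8 and U on the +y side, so U = (0.00, 31.8). The virtual corner opposite F is at (-28.1, 31.8). Tangency of A1 to GH means the radius EH is perpendicular to GH and the tangent condition forces EJ to be normal to JU, with radius 3.2, so the center E sits 3.2 in from both sides at E = (-24.9, 28.6). That places the tangent points at H = (-28.1, 28.6) on GH and J = (-24.9, 31.8) on JU. Then |FJ| = |J − F| = 40.4.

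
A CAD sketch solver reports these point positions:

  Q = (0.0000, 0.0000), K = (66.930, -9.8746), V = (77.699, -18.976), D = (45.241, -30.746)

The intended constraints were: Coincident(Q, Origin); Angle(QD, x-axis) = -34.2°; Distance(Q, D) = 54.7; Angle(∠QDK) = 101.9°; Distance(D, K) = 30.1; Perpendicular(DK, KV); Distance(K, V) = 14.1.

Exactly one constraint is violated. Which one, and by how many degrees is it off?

Perpendicular(DK, KV) — off by 5.90°.

Q = (0.00, 0.00) ✓; QD at -34.20° ✓; |QD| = 54.70 ✓; ∠QDK = 101.9° ✓; |DK| = 30.10 ✓; ∠(DK, KV) = 84.10° ✗; |KV| = 14.10 ✓.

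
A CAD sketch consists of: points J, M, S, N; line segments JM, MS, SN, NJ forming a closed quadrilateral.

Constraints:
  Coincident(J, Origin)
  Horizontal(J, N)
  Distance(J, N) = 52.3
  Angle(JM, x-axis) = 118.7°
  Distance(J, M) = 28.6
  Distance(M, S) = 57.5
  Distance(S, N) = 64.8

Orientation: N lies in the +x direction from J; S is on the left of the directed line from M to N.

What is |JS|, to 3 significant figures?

68.6

Checks: |MS| = 57.50 ✓; |SN| = 64.80 ✓.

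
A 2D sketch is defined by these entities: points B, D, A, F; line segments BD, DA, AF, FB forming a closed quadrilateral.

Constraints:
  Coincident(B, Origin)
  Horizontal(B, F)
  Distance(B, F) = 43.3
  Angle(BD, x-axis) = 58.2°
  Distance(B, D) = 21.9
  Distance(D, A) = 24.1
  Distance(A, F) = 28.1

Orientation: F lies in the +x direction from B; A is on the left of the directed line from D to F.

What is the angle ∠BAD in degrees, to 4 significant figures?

18.44°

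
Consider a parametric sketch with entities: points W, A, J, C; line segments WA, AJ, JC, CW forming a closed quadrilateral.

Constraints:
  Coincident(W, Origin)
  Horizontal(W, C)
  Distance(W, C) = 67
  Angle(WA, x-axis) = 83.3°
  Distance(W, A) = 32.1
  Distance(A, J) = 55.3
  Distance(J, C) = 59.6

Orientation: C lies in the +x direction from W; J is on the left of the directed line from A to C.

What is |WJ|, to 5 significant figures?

78.159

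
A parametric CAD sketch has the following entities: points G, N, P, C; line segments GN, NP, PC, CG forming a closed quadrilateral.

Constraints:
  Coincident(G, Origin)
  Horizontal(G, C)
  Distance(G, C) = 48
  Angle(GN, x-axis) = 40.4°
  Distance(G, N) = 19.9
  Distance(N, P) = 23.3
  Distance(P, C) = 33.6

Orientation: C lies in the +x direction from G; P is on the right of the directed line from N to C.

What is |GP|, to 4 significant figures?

19.11

Checks: |NP| = 23.30 ✓; |PC| = 33.60 ✓.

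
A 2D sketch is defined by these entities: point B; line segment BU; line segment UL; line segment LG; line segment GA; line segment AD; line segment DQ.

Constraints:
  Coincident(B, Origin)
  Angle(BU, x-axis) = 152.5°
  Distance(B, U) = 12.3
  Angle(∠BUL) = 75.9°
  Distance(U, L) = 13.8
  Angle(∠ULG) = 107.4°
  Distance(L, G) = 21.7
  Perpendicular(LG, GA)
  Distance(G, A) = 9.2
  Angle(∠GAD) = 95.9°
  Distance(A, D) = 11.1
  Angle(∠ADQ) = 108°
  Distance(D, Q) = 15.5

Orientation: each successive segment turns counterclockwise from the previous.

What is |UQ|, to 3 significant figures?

19.0

B is at the origin; BU runs at 152.5° with length 12.3, so U = (-10.9, 5.68). ∠BUL = 75.9° gives UL at -103° from the x-axis; with |UL| = 13.8, L = (-14.1, -7.74). ∠ULG = 107.4° gives LG at -30.8° from the x-axis; with |LG| = 21.7, G = (4.53, -18.9). The perpendicularity gives GA at right angles to LG, so GA runs at 59.2°; with |GA| = 9.2, A = (9.24, -11.0). ∠GAD = 95.9° gives AD at 143° from the x-axis; with |AD| = 11.1, D = (0.342, -4.32). ∠ADQ = 108.0° gives DQ at -145° from the x-axis; with |DQ| = 15.5, Q = (-12.3, -13.3). Then |UQ| = |Q − U| = 19.0.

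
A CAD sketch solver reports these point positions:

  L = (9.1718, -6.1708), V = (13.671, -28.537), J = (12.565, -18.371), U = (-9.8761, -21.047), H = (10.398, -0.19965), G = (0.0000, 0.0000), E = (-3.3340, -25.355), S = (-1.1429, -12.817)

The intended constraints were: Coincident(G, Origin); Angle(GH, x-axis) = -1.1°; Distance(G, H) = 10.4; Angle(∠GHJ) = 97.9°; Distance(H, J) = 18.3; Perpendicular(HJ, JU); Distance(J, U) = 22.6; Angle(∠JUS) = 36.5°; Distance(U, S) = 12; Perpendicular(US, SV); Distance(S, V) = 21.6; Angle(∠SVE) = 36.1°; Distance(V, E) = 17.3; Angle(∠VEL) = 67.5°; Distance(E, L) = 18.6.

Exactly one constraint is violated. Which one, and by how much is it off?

Distance(E, L) = 18.6 — off by 4.30.

G = (0.00, 0.00) ✓; GH at -1.100° ✓; |GH| = 10.40 ✓; ∠GHJ = 97.90° ✓; |HJ| = 18.30 ✓; ∠(HJ, JU) = 90.00° ✓; |JU| = 22.60 ✓; ∠JUS = 36.50° ✓; |US| = 12.00 ✓; ∠(US, SV) = 90.00° ✓; |SV| = 21.60 ✓; ∠SVE = 36.10° ✓; |VE| = 17.30 ✓; ∠VEL = 67.50° ✓; |EL| = 22.90 ✗.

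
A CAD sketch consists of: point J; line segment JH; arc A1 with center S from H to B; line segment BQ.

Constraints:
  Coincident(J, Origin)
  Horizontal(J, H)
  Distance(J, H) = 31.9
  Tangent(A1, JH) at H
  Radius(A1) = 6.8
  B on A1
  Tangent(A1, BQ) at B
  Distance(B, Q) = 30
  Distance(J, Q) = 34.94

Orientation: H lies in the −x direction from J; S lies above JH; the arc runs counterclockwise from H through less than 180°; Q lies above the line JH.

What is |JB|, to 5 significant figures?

25.957

J is at the origin; JH is horizontal with |JH| = 31.9 and H on the −x side, so H = (-31.900, 0.0000). Tangency of A1 to JH means the radius SH is perpendicular to JH, so S = H + (0, 6.8) = (-31.900, 6.8000). Since SB ⟂ BQ (tangency), |SQ| = √(6.8² + 30.0²) = 30.761 regardless of where B sits on A1. So Q lies on both circle(J, 34.94) and circle(S, 30.761); the above-JH intersection is Q = (-14.170, 31.938). B is the foot of the tangent from Q: B = (-25.614, 4.2060).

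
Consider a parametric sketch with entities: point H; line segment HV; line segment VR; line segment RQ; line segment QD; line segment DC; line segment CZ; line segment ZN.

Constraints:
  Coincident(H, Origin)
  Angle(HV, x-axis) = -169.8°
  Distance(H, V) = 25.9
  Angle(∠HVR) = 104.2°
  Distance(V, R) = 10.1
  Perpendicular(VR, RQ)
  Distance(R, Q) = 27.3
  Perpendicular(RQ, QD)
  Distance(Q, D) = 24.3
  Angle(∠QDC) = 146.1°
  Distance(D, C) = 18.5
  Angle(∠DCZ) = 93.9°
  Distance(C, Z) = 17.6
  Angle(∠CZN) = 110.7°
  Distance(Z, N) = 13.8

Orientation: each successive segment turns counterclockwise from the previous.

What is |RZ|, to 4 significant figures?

30.90

H is at the origin; HV runs at -169.8° with length 25.9, so V = (-25.49, -4.586). ∠HVR = 104.2° gives VR at -94.00° from the x-axis; with |VR| = 10.1, R = (-26.20, -14.66). The perpendicularity gives RQ at right angles to VR, so RQ runs at -4.000°; with |RQ| = 27.3, Q = (1.038, -16.57). The perpendicularity gives QD at right angles to RQ, so QD runs at 86.00°; with |QD| = 24.3, D = (2.733, 7.675). ∠QDC = 146.1° gives DC at 119.9° from the x-axis; with |DC| = 18.5, C = (-6.489, 23.71). ∠DCZ = 93.9° gives CZ at -154.0° from the x-axis; with |CZ| = 17.6, Z = (-22.31, 16.00). Then |RZ| = |Z − R| = 30.90.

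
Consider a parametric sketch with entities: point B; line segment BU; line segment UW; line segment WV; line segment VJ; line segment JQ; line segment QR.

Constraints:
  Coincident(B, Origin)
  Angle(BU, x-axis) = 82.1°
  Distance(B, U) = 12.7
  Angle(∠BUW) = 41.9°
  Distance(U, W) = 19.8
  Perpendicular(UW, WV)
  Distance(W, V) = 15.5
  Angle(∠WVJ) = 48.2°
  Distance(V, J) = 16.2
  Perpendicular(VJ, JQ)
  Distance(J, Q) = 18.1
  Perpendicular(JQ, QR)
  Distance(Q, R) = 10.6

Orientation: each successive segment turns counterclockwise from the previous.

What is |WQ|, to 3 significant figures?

8.79

B is at the origin; BU runs at 82.1° with length 12.7, so U = (1.75, 12.6). ∠BUW = 41.9° gives UW at -140° from the x-axis; with |UW| = 19.8, W = (-13.4, -0.201). UW ⟂ WV, so WV runs at -49.8°; with |WV| = 15.5, V = (-3.37, -12.0). ∠WVJ = 48.2° gives VJ at 82.0° from the x-axis; with |VJ| = 16.2, J = (-1.12, 4.00). VJ is perpendicular to JQ, so JQ runs at 172°; with |JQ| = 18.1, Q = (-19.0, 6.52). Then |WQ| = |Q − W| = 8.79.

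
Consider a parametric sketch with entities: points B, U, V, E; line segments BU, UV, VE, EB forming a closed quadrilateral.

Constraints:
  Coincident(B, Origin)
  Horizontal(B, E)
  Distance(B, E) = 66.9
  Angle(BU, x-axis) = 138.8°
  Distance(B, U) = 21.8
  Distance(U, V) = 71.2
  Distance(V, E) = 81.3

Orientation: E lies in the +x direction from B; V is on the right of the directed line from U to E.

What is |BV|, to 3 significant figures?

53.7

Checks: |UV| = 71.20 ✓; |VE| = 81.30 ✓.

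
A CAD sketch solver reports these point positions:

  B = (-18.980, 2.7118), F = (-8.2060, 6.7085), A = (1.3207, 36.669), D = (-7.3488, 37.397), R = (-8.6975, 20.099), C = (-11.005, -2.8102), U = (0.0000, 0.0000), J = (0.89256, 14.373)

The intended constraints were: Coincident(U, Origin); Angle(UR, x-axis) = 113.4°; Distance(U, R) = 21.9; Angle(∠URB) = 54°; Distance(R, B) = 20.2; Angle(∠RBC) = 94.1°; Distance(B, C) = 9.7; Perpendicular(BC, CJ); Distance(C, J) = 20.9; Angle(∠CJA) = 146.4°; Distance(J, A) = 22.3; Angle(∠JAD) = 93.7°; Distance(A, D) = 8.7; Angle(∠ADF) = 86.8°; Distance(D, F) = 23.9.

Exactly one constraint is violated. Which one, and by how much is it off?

Distance(D, F) = 23.9 — off by 6.80.

U = (0.00, 0.00) ✓; UR at 113.4° ✓; |UR| = 21.90 ✓; ∠URB = 54.00° ✓; |RB| = 20.20 ✓; ∠RBC = 94.10° ✓; |BC| = 9.700 ✓; ∠(BC, CJ) = 90.00° ✓; |CJ| = 20.90 ✓; ∠CJA = 146.4° ✓; |JA| = 22.30 ✓; ∠JAD = 93.70° ✓; |AD| = 8.700 ✓; ∠ADF = 86.80° ✓; |DF| = 30.70 ✗.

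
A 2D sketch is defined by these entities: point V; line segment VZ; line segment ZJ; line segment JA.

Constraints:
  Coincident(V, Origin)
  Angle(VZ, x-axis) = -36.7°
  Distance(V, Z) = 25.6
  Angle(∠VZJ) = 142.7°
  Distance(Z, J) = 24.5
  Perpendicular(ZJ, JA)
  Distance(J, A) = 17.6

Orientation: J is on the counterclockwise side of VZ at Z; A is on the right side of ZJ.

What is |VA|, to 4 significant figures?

55.76

V is at the origin; VZ runs at -36.7° with length 25.6, so Z = 25.6·(cos -36.7°, sin -36.7°) = (20.53, -15.30). ∠VZJ = 142.7°, so ZJ runs at -36.7° + (180° − 142.7°) = 0.6000° from the x-axis; with |ZJ| = 24.5, J = Z + 24.5·(cos 0.6000°, sin 0.6000°) = (45.02, -15.04). The perpendicularity gives JA at right angles to ZJ; with |JA| = 17.6 on the right of ZJ, A = J + 17.6·(0.01047, -0.9999) = (45.21, -32.64). Then |VA| = |A − V| = 55.76.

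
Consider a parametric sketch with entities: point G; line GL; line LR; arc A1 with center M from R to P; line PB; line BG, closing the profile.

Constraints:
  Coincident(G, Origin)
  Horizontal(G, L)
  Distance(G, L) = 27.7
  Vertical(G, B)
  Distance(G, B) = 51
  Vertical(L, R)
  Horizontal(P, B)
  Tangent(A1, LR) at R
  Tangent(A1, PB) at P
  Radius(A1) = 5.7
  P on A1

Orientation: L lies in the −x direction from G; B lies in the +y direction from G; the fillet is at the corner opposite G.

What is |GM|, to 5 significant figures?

50.360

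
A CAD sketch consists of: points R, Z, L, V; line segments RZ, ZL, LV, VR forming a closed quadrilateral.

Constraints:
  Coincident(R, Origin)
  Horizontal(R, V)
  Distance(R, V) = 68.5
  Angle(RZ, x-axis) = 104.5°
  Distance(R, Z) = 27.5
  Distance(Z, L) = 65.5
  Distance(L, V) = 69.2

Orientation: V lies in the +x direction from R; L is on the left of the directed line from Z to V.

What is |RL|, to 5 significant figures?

79.904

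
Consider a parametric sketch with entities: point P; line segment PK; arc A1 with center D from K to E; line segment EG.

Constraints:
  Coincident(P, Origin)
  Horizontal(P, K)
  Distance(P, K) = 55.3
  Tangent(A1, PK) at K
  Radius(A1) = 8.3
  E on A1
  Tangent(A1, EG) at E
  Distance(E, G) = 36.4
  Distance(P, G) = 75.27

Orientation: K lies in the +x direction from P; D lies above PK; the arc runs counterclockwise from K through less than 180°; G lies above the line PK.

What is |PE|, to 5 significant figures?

64.209

Checks: |DE| = 8.300 ✓; ∠(DE, EG) = 90.00° ✓; |EG| = 36.40 ✓; |PG| = 75.27 ✓.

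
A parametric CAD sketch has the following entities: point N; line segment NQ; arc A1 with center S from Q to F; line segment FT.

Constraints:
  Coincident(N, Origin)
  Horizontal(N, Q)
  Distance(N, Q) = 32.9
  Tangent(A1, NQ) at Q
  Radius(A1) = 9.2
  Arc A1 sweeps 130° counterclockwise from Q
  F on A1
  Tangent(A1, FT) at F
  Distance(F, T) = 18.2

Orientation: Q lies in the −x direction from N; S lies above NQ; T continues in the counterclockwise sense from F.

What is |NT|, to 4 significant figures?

47.48

N is at the origin; N and Q share the same y with |NQ| = 32.9 and Q on the −x side, so Q = (-32.90, 0.000). A1 meets NQ tangentially, so SQ is at right angles to NQ, so S = Q + (0, 9.2) = (-32.90, 9.200). On A1, Q sits at bearing -90° from S; a 130° counterclockwise sweep puts F at bearing 40°, so F = S + 9.2·(cos 40°, sin 40°) = (-25.85, 15.11). The tangent condition forces SF to be normal to FT, so FT runs along (−sin 40°, cos 40°); with |FT| = 18.2, T = (-37.55, 29.06). Then |NT| = |T − N| = 47.48.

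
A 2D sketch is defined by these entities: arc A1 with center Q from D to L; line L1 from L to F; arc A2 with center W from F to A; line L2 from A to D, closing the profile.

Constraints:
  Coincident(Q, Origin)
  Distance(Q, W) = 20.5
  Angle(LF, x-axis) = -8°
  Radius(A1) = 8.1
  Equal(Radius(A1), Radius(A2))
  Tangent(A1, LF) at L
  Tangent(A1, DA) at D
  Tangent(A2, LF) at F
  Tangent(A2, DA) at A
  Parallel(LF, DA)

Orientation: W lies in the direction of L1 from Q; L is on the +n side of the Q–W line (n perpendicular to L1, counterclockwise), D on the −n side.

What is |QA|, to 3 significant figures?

22.0

The slot axis is L1's direction at -8.0°, so u = (cos -8.0°, sin -8.0°) = (0.990, -0.139) and n = (−sin -8.0°, cos -8.0°) = (0.139, 0.990). Q is at the origin and W lies 20.5 along u from Q, so W = 20.5·u = (20.3, -2.85). Tangency of A1 to both parallel lines with radius 8.1 puts L and D at Q ± 8.1·n: L = (1.13, 8.02), D = (-1.13, -8.02). Equal radii place F and A the same way about W: F = W + 8.1·n = (21.4, 5.17), A = W − 8.1·n = (19.2, -10.9). Then |QA| = |A − Q| = 22.0.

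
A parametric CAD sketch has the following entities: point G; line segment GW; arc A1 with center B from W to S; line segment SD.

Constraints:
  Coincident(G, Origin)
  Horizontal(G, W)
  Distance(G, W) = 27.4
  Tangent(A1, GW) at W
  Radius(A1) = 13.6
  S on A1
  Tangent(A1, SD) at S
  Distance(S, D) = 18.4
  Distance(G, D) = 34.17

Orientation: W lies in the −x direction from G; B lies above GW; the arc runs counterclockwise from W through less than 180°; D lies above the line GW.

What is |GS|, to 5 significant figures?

19.058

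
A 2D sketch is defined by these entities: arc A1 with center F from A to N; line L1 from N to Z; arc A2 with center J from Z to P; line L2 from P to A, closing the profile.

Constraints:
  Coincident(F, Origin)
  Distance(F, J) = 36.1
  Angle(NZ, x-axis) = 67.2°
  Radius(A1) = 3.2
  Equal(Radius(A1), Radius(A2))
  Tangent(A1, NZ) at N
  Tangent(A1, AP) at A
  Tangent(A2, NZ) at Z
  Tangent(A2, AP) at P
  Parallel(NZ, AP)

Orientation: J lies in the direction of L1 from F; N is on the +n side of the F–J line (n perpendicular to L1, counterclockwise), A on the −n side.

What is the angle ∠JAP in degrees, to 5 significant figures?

5.0656°

The slot axis is L1's direction at 67.2°, so u = (cos 67.2°, sin 67.2°) = (0.38752, 0.92186) and n = (−sin 67.2°, cos 67.2°) = (-0.92186, 0.38752). F is at the origin and J lies 36.1 along u from F, so J = 36.1·u = (13.989, 33.279). Tangency of A1 to both parallel lines with radius 3.2 puts N and A at F ± 3.2·n: N = (-2.9500, 1.2400), A = (2.9500, -1.2400). Equal radii place Z and P the same way about J: Z = J + 3.2·n = (11.039, 34.519), P = J − 3.2·n = (16.939, 32.039). Then cos ∠JAP = AJ·AP / (|AJ||AP|), giving 5.0656°.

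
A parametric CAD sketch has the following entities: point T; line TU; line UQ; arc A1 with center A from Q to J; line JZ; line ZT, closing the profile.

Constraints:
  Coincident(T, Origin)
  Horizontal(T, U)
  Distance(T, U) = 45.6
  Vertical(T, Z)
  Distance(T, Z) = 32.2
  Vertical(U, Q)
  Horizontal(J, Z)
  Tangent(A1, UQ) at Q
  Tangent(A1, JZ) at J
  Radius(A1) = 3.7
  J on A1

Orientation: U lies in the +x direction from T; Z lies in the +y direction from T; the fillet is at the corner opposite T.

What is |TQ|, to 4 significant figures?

53.77

The virtual corner opposite T is at (45.60, 32.20). The tangent condition forces AQ to be normal to UQ and A1 meets JZ tangentially, so AJ is at right angles to JZ, with radius 3.7, so the center A sits 3.7 in from both sides at A = (41.90, 28.50). That places the tangent points at Q = (45.60, 28.50) on UQ and J = (41.90, 32.20) on JZ. Then |TQ| = |Q − T| = 53.77.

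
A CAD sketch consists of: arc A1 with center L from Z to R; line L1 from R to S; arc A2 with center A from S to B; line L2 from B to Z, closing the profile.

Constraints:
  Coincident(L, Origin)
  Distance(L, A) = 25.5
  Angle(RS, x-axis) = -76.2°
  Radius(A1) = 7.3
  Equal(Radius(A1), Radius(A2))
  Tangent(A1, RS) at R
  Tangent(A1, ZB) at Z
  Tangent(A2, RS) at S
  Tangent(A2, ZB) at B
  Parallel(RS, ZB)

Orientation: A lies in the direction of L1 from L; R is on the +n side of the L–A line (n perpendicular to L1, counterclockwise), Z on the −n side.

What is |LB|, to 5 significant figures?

26.524

Tangency of A1 to both parallel lines with radius 7.3 puts R and Z at L ± 7.3·n: R = (7.0893, 1.7413), Z = (-7.0893, -1.7413). Equal radii place S and B the same way about A: S = A + 7.3·n = (13.172, -23.023), B = A − 7.3·n = (-1.0067, -26.505). Then |LB| = |B − L| = 26.524.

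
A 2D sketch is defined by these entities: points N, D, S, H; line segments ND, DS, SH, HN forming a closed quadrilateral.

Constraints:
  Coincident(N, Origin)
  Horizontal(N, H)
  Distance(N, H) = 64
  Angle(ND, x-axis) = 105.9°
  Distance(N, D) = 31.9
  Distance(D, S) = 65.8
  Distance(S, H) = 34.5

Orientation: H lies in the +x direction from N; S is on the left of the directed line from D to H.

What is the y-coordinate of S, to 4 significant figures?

33.78

Checks: |DS| = 65.80 ✓; |SH| = 34.50 ✓.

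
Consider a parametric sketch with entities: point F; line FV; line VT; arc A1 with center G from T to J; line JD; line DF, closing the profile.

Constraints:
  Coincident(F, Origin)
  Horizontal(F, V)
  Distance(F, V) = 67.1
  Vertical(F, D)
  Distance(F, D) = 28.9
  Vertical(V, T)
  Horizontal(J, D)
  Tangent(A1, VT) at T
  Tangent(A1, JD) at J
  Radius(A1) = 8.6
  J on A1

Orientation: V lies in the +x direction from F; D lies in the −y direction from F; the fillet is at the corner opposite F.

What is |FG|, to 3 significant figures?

61.9

F is at the origin; FV is horizontal with |FV| = 67.1 and V on the +x side, so V = (67.1, 0.00). FD is vertical with |FD| = 28.9 and D on the −y side, so D = (0.00, -28.9). The virtual corner opposite F is at (67.1, -28.9). The tangent condition forces GT to be normal to VT and A1 meets JD tangentially, so GJ is at right angles to JD, with radius 8.6, so the center G sits 8.6 in from both sides at G = (58.5, -20.3). Then |FG| = |G − F| = 61.9.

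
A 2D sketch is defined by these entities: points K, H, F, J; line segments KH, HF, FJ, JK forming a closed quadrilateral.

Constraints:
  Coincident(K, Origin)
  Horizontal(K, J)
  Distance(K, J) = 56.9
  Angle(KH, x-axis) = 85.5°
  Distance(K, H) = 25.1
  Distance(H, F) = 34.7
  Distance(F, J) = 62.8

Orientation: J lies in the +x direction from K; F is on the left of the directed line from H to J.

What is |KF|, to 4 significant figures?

57.48

Checks: |HF| = 34.70 ✓; |FJ| = 62.80 ✓.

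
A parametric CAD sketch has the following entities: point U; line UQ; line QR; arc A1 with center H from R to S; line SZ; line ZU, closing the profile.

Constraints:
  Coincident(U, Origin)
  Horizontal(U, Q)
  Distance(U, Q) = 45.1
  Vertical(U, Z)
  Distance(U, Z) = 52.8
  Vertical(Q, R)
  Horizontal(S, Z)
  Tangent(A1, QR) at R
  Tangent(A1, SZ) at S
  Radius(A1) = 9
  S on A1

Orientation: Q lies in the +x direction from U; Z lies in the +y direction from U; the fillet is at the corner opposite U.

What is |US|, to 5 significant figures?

63.961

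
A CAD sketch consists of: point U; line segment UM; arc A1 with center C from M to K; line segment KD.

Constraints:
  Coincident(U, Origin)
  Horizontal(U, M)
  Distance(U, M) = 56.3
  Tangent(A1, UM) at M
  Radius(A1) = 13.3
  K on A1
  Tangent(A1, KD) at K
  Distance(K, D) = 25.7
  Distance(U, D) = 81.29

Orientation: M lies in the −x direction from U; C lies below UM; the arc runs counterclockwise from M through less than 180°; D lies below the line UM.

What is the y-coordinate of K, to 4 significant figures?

-11.97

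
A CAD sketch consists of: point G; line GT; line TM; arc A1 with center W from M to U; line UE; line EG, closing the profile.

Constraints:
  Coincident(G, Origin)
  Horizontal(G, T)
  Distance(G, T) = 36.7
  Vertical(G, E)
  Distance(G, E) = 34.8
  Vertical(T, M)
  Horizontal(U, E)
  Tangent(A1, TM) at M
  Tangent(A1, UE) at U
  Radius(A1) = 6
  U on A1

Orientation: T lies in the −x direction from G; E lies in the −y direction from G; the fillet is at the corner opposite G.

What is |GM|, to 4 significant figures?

46.65

G is at the origin; G and T share the same y with |GT| = 36.7 and T on the −x side, so T = (-36.70, 0.000). GE is vertical with |GE| = 34.8 and E on the −y side, so E = (0.000, -34.80). The virtual corner opposite G is at (-36.70, -34.80). Tangency of A1 to TM means the radius WM is perpendicular to TM and the tangent condition forces WU to be normal to UE, with radius 6.0, so the center W sits 6.0 in from both sides at W = (-30.70, -28.80). That places the tangent points at M = (-36.70, -28.80) on TM and U = (-30.70, -34.80) on UE. Then |GM| = |M − G| = 46.65.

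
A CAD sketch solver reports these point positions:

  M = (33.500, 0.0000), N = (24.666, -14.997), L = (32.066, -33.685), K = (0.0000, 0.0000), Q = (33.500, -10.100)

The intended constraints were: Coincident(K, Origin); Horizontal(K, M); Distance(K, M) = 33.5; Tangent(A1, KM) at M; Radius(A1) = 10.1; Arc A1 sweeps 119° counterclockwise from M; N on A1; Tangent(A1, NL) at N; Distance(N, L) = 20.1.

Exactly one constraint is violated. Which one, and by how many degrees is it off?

Tangent(A1, NL) at N — off by 7.40°.

K = (0.00, 0.00) ✓; K.y = 0.00, M.y = 0.00 ✓; |KM| = 33.50 ✓; ∠(QM, MK) = 90.00° ✓; |QM| = 10.10 ✓; bearing(Q→N) − bearing(Q→M) = 119.0° ✓; |QN| = 10.10 ✓; ∠(QN, NL) = 97.40° ✗; |NL| = 20.10 ✓.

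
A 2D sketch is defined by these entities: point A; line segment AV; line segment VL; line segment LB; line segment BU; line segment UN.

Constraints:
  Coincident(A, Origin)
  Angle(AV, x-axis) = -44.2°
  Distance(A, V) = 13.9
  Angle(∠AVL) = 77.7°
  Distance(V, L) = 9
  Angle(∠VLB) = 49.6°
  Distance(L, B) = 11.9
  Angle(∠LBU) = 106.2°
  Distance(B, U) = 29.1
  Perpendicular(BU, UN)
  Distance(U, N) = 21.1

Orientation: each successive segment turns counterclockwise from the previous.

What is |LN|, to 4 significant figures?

33.83

A is at the origin; AV runs at -44.2° with length 13.9, so V = (9.965, -9.691). ∠AVL = 77.7° gives VL at 58.10° from the x-axis; with |VL| = 9.0, L = (14.72, -2.050). ∠VLB = 49.6° gives LB at -171.5° from the x-axis; with |LB| = 11.9, B = (2.952, -3.809). ∠LBU = 106.2° gives BU at -97.70° from the x-axis; with |BU| = 29.1, U = (-0.9473, -32.65). BU is perpendicular to UN, so UN runs at -7.700°; with |UN| = 21.1, N = (19.96, -35.47). Then |LN| = |N − L| = 33.83.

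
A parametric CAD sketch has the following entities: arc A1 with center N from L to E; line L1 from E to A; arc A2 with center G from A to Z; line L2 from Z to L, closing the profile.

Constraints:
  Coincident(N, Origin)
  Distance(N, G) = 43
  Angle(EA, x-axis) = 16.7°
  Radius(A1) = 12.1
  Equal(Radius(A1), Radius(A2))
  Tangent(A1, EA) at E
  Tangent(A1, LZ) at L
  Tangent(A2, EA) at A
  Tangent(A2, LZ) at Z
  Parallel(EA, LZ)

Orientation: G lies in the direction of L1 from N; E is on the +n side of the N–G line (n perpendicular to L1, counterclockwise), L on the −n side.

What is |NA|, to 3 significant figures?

44.7

The slot axis is L1's direction at 16.7°, so u = (cos 16.7°, sin 16.7°) = (0.958, 0.287) and n = (−sin 16.7°, cos 16.7°) = (-0.287, 0.958). N is at the origin and G lies 43.0 along u from N, so G = 43.0·u = (41.2, 12.4). Tangency of A1 to both parallel lines with radius 12.1 puts E and L at N ± 12.1·n: E = (-3.48, 11.6), L = (3.48, -11.6). Equal radii place A and Z the same way about G: A = G + 12.1·n = (37.7, 23.9), Z = G − 12.1·n = (44.7, 0.767). Then |NA| = |A − N| = 44.7.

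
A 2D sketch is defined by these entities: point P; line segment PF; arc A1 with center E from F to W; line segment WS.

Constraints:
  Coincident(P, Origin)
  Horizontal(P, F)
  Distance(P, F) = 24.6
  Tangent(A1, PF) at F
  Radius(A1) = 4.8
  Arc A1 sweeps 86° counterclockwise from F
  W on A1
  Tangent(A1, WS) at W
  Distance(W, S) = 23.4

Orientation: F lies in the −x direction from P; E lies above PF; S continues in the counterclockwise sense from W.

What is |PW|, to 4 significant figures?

20.31

P is at the origin; PF is horizontal with |PF| = 24.6 and F on the −x side, so F = (-24.60, 0.000). Since A1 is tangent to PF there, EF ⟂ PF, so E = F + (0, 4.8) = (-24.60, 4.800). On A1, F sits at bearing -90° from E; an 86° counterclockwise sweep puts W at bearing -4°, so W = E + 4.8·(cos -4°, sin -4°) = (-19.81, 4.465). Then |PW| = |W − P| = 20.31.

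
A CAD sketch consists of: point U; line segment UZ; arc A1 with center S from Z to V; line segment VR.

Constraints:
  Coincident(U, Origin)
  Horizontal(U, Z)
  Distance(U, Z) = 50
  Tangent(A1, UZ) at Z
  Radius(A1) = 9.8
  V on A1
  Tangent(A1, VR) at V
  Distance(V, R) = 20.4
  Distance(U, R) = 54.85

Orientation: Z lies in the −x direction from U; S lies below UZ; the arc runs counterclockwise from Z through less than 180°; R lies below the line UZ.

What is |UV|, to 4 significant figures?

59.77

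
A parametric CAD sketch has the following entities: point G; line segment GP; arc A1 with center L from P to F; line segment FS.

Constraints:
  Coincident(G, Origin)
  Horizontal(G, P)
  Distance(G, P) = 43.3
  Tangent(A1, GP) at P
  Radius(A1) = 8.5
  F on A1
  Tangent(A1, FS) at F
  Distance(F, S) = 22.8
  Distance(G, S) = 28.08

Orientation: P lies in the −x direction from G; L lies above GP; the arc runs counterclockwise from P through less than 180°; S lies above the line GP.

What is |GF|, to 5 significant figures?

37.399

G is at the origin; G and P share the same y with |GP| = 43.3 and P on the −x side, so P = (-43.300, 0.0000). Tangency of A1 to GP means the radius LP is perpendicular to GP, so L = P + (0, 8.5) = (-43.300, 8.5000). Since LF ⟂ FS (tangency), |LS| = √(8.5² + 22.8²) = 24.333 regardless of where F sits on A1. So S lies on both circle(G, 28.08) and circle(L, 24.333); the above-GP intersection is S = (-21.119, 18.506). F is the foot of the tangent from S: F = (-37.318, 2.4609).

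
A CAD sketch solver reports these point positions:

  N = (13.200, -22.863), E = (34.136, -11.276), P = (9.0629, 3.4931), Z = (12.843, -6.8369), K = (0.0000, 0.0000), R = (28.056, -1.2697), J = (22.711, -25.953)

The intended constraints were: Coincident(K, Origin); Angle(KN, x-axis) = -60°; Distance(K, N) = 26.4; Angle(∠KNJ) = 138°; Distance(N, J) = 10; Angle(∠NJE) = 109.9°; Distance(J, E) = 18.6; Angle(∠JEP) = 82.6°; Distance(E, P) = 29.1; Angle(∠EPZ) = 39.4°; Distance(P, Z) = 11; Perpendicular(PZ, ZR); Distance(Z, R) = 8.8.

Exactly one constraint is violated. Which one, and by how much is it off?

Distance(Z, R) = 8.8 — off by 7.40.

K = (0.00, 0.00) ✓; KN at -60.00° ✓; |KN| = 26.40 ✓; ∠KNJ = 138.0° ✓; |NJ| = 10.00 ✓; ∠NJE = 109.9° ✓; |JE| = 18.60 ✓; ∠JEP = 82.60° ✓; |EP| = 29.10 ✓; ∠EPZ = 39.40° ✓; |PZ| = 11.00 ✓; ∠(PZ, ZR) = 90.00° ✓; |ZR| = 16.20 ✗.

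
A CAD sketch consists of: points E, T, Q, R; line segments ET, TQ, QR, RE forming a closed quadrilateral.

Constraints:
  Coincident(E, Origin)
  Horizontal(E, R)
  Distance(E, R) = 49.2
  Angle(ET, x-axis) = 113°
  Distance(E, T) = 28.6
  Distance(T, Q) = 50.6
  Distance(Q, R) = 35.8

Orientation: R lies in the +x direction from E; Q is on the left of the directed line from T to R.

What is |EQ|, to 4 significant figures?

51.76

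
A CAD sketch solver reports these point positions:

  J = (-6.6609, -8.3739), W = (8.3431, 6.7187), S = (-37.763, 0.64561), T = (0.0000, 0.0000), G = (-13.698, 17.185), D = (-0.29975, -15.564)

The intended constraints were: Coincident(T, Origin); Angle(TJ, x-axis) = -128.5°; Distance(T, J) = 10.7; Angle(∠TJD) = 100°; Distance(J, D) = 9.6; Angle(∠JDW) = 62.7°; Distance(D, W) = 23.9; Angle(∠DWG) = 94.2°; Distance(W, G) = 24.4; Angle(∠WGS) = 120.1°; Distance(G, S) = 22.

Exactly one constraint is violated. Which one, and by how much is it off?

Distance(G, S) = 22 — off by 7.20.

T = (0.00, 0.00) ✓; TJ at -128.5° ✓; |TJ| = 10.70 ✓; ∠TJD = 100.0° ✓; |JD| = 9.600 ✓; ∠JDW = 62.70° ✓; |DW| = 23.90 ✓; ∠DWG = 94.20° ✓; |WG| = 24.40 ✓; ∠WGS = 120.1° ✓; |GS| = 29.20 ✗.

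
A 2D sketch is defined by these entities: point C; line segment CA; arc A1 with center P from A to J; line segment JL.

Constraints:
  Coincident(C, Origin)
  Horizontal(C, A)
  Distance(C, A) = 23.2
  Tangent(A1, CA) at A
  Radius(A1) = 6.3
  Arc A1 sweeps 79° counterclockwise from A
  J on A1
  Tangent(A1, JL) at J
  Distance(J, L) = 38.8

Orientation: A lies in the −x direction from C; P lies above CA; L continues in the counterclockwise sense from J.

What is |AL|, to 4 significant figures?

45.27

C is at the origin; C and A share the same y with |CA| = 23.2 and A on the −x side, so A = (-23.20, 0.000). Tangency of A1 to CA means the radius PA is perpendicular to CA, so P = A + (0, 6.3) = (-23.20, 6.300). On A1, A sits at bearing -90° from P; a 79° counterclockwise sweep puts J at bearing -11°, so J = P + 6.3·(cos -11°, sin -11°) = (-17.02, 5.098). Tangency of A1 to JL means the radius PJ is perpendicular to JL, so JL runs along (−sin -11°, cos -11°); with |JL| = 38.8, L = (-9.612, 43.19). Then |AL| = |L − A| = 45.27.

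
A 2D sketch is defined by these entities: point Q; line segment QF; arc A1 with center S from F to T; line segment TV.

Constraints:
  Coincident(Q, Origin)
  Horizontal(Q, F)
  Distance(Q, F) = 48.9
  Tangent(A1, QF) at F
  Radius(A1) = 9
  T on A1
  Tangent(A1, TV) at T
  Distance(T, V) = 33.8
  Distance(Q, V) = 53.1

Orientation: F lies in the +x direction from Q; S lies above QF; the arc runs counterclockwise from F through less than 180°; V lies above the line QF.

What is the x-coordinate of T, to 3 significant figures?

55.8

Checks: ∠(SF, FQ) = 90.00° ✓; |ST| = 9.000 ✓; ∠(ST, TV) = 90.00° ✓; |TV| = 33.80 ✓; |QV| = 53.10 ✓.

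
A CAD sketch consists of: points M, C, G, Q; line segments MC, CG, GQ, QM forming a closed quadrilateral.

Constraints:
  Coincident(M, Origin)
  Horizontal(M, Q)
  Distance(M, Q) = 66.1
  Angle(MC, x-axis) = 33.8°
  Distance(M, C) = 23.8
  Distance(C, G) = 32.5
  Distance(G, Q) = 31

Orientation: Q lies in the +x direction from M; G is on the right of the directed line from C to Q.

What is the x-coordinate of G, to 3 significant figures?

38.2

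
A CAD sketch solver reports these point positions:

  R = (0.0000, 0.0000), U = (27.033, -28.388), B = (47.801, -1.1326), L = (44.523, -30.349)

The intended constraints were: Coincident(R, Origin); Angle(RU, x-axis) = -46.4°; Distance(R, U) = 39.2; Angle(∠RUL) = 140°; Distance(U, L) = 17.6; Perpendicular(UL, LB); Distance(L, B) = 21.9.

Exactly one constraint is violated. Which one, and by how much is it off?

Distance(L, B) = 21.9 — off by 7.50.

R = (0.00, 0.00) ✓; RU at -46.40° ✓; |RU| = 39.20 ✓; ∠RUL = 140.0° ✓; |UL| = 17.60 ✓; ∠(UL, LB) = 90.00° ✓; |LB| = 29.40 ✗.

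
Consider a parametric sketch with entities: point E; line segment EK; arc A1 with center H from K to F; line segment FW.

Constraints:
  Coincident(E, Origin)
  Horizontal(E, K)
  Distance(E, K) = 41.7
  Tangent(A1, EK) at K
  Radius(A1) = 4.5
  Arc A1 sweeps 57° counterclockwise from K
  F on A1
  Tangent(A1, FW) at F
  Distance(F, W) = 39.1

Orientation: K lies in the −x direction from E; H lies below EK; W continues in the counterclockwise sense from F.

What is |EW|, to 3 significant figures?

75.3

E is at the origin; EK is horizontal with |EK| = 41.7 and K on the −x side, so K = (-41.7, 0.00). A1 meets EK tangentially, so HK is at right angles to EK, so H = K + (0, -4.5) = (-41.7, -4.50). On A1, K sits at bearing 90° from H; a 57° counterclockwise sweep puts F at bearing 147°, so F = H + 4.5·(cos 147°, sin 147°) = (-45.5, -2.05). The tangent condition forces HF to be normal to FW, so FW runs along (−sin 147°, cos 147°); with |FW| = 39.1, W = (-66.8, -34.8). Then |EW| = |W − E| = 75.3.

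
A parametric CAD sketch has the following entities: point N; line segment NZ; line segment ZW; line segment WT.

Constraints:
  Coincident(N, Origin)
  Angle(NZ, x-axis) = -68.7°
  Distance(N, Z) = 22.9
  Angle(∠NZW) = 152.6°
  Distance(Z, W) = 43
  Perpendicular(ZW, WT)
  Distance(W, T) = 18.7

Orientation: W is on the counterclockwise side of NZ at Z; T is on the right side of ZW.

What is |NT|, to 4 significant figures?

69.75

N is at the origin; NZ runs at -68.7° with length 22.9, so Z = 22.9·(cos -68.7°, sin -68.7°) = (8.318, -21.34). ∠NZW = 152.6°, so ZW runs at -68.7° + (180° − 152.6°) = -41.30° from the x-axis; with |ZW| = 43.0, W = Z + 43.0·(cos -41.30°, sin -41.30°) = (40.62, -49.72). ZW ⟂ WT; with |WT| = 18.7 on the right of ZW, T = W + 18.7·(-0.6600, -0.7513) = (28.28, -63.76). Then |NT| = |T − N| = 69.75.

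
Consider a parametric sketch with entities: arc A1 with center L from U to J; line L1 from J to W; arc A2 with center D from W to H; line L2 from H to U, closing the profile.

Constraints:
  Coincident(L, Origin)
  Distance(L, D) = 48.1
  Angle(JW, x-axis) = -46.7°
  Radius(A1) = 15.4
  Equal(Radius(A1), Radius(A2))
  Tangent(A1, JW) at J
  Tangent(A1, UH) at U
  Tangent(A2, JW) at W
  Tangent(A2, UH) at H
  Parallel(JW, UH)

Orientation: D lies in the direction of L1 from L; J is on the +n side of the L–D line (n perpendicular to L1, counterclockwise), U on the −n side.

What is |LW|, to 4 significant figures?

50.51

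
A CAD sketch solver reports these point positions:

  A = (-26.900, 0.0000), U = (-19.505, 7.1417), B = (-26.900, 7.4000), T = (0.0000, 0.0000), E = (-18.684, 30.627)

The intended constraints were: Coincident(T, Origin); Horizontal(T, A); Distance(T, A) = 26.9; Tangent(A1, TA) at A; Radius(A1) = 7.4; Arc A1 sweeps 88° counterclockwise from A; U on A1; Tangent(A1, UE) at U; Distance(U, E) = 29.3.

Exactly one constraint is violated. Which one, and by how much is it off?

Distance(U, E) = 29.3 — off by 5.80.

T = (0.00, 0.00) ✓; T.y = 0.00, A.y = 0.00 ✓; |TA| = 26.90 ✓; ∠(BA, AT) = 90.00° ✓; |BA| = 7.400 ✓; bearing(B→U) − bearing(B→A) = 88.00° ✓; |BU| = 7.400 ✓; ∠(BU, UE) = 90.00° ✓; |UE| = 23.50 ✗.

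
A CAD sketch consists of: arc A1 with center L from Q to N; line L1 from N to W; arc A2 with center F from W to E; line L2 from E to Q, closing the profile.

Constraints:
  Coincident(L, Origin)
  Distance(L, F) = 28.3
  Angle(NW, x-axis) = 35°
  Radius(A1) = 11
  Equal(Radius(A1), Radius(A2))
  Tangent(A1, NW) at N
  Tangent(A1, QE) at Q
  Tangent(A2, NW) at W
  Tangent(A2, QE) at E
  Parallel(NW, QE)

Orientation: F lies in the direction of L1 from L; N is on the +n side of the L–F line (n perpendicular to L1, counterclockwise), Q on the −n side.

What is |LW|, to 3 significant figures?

30.4

The slot axis is L1's direction at 35.0°, so u = (cos 35.0°, sin 35.0°) = (0.819, 0.574) and n = (−sin 35.0°, cos 35.0°) = (-0.574, 0.819). L is at the origin and F lies 28.3 along u from L, so F = 28.3·u = (23.2, 16.2). Tangency of A1 to both parallel lines with radius 11.0 puts N and Q at L ± 11.0·n: N = (-6.31, 9.01), Q = (6.31, -9.01). Equal radii place W and E the same way about F: W = F + 11.0·n = (16.9, 25.2), E = F − 11.0·n = (29.5, 7.22). Then |LW| = |W − L| = 30.4.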